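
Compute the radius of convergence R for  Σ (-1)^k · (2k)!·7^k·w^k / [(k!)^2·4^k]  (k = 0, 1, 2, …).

R = 1/7

Ratio test: |a_{k+1}/a_k| = (2k+1)·(2k+2)/(k+1)² · 7/4 → 7 as k → ∞.
Convergence for |w| · 7 < 1, i.e. |w| < 1/7. So R = 1/7.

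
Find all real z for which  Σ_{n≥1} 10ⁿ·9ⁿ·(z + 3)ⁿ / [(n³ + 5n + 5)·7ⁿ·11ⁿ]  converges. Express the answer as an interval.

[-347/90, -193/90]

The ratio of consecutive coefficients is [(n³ + 5n + 5)/((n+1)³ + 5(n+1) + 5)] · 10·9/(7·11) → 90/77.
Hence the series converges for |z + 3| < 1/(90/77) = 77/90, so the radius of convergence is 77/90.
At z = -193/90: the terms are on the order of 1/n³, so the series converges absolutely by comparison with the p-series (p = 3 > 1).
At z = -347/90: absolute convergence follows by limit comparison with Σ 1/n³.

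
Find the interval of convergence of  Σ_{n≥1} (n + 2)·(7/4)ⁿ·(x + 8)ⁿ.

(-60/7, -52/7)

Ratio test: |a_{n+1}/a_n| = [((n+1) + 2)/(n + 2)] · 7/4 → 7/4 as n → ∞.
Convergence for |x + 8| · 7/4 < 1, i.e. |x + 8| < 4/7. So R = 4/7.
When x = -52/7, the n-th term does not approach 0; divergence by the term test.
At x = -60/7: the terms do not tend to 0, so the series diverges.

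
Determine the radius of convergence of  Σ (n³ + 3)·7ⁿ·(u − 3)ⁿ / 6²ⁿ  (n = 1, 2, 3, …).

R = 36/7

Ratio test: |a_{n+1}/a_n| = [((n+1)³ + 3)/(n³ + 3)] · 7/36 → 7/36 as n → ∞.
The series converges when 7/36 · |u − 3| < 1, giving R = 36/7.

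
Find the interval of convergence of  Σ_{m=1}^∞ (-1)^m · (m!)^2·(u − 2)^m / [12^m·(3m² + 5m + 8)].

The ratio of consecutive coefficients is (m+1)² · 1/12 · (3m² + 5m + 8)/(3(m+1)² + 5(m+1) + 8) → ∞.
The ratio grows without bound, so the series diverges whenever (u − 2) ≠ 0; it converges only at u = 2. R = 0.

{2}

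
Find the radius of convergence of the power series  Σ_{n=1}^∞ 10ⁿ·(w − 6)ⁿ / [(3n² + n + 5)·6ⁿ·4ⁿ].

R = 12/5

The ratio of consecutive coefficients is [(3n² + n + 5)/(3(n+1)² + (n+1) + 5)] · 10/(6·4) → 5/12.
The series converges when 5/12 · |w − 6| < 1, giving R = 12/5.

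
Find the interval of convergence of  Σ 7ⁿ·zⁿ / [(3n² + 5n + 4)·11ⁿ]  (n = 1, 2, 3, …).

[-11/7, 11/7]

By the ratio test, |a_{n+1}/a_n| = [(3n² + 5n + 4)/(3(n+1)² + 5(n+1) + 4)] · 7/11 → 7/11.
The series converges when 7/11 · |z| < 1, giving R = 11/7.
Endpoint z = 11/7: the series is dominated by a constant times Σ 1/n², which converges (p = 2 > 1).
Endpoint z = -11/7: the terms are on the order of 1/n², so the series converges absolutely by comparison with the p-series (p = 2 > 1).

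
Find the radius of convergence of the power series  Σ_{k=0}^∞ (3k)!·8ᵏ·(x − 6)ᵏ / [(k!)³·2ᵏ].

The ratio of consecutive coefficients is (3k+1)·(3k+2)·(3k+3)/(k+1)³ · 8/2 → 108.
Convergence for |x − 6| · 108 < 1, i.e. |x − 6| < 1/108. So R = 1/108.

R = 1/108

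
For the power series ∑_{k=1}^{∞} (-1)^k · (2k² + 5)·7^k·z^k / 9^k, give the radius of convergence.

R = 9/7

The ratio of consecutive coefficients is [(2(k+1)² + 5)/(2k² + 5)] · 7/9 → 7/9.
Thus R = 1/(7/9) = 9/7.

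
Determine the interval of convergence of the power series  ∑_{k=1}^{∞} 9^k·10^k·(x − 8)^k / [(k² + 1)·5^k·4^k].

[70/9, 74/9]

Ratio test: |a_{k+1}/a_k| = [(k² + 1)/((k+1)² + 1)] · 9·10/(5·4) → 9/2 as k → ∞.
Hence the series converges for |x − 8| < 1/(9/2) = 2/9, so the radius of convergence is 2/9.
Check x = 74/9: the terms are on the order of 1/k², so the series converges absolutely by comparison with the p-series (p = 2 > 1).
Endpoint x = 70/9: absolute convergence follows by limit comparison with Σ 1/k².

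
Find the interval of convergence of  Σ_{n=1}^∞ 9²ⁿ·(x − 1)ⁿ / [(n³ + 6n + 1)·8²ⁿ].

Apply the ratio test: |a_{n+1}| / |a_n| = [(n³ + 6n + 1)/((n+1)³ + 6(n+1) + 1)] · 81/64, which tends to 81/64 as n → ∞.
Hence the series converges for |x − 1| < 1/(81/64) = 64/81, so the radius of convergence is 64/81.
Endpoint x = 145/81: the terms are on the order of 1/n³, so the series converges absolutely by comparison with the p-series (p = 3 > 1).
Endpoint x = 17/81: the terms are on the order of 1/n³, so the series converges absolutely by comparison with the p-series (p = 3 > 1).

[17/81, 145/81]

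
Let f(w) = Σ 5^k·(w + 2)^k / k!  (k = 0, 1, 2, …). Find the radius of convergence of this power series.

Apply the ratio test: |a_{k+1}| / |a_k| = 5 · 1/(k+1), which tends to 0 as k → ∞.
The ratio tends to 0 regardless of w, hence R = ∞.

R = ∞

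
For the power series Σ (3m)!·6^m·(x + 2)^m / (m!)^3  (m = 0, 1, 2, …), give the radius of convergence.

Ratio test: |a_{m+1}/a_m| = (3m+1)·(3m+2)·(3m+3)/(m+1)³ · 6 → 162 as m → ∞.
Thus R = 1/(162) = 1/162.

R = 1/162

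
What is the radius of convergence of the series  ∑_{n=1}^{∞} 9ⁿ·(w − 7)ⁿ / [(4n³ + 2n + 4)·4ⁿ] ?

R = 4/9

The ratio of consecutive coefficients is [(4n³ + 2n + 4)/(4(n+1)³ + 2(n+1) + 4)] · 9/4 → 9/4.
Hence the series converges for |w − 7| < 1/(9/4) = 4/9, so the radius of convergence is 4/9.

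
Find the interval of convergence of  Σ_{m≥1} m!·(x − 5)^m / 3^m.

Ratio test: |a_{m+1}/a_m| = (m+1) · 1/3 → ∞ as m → ∞.
Since the ratio → ∞, the series diverges for every x ≠ 5, and R = 0.

{5}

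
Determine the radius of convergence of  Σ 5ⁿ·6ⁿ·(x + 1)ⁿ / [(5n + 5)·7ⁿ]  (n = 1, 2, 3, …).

Ratio test: |a_{n+1}/a_n| = [(5n + 5)/(5(n+1) + 5)] · 5·6/7 → 30/7 as n → ∞.
The series converges when 30/7 · |x + 1| < 1, giving R = 7/30.

R = 7/30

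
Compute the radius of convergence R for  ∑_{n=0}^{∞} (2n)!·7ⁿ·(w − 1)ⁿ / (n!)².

Ratio test: |a_{n+1}/a_n| = (2n+1)·(2n+2)/(n+1)² · 7 → 28 as n → ∞.
Thus R = 1/(28) = 1/28.

R = 1/28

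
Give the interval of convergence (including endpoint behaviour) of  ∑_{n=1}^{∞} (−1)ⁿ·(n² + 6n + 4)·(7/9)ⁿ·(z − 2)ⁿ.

(5/7, 23/7)

By the ratio test, |a_{n+1}/a_n| = [((n+1)² + 6(n+1) + 4)/(n² + 6n + 4)] · 7/9 → 7/9.
Hence the series converges for |z − 2| < 1/(7/9) = 9/7, so the radius of convergence is 9/7.
When z = 23/7, the terms have absolute value of order n², which does not tend to 0, so the series diverges by the divergence test.
Endpoint z = 5/7: the n-th term does not approach 0; divergence by the term test.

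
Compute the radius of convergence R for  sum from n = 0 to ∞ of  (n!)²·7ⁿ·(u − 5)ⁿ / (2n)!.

Apply the ratio test: |a_{n+1}| / |a_n| = (n+1)²/[(2n+1)·(2n+2)] · 7, which tends to 7/4 as n → ∞.
Hence the series converges for |u − 5| < 1/(7/4) = 4/7, so the radius of convergence is 4/7.

R = 4/7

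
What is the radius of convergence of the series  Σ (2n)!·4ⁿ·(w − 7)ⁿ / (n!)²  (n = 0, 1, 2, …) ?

R = 1/16

Apply the ratio test: |a_{n+1}| / |a_n| = (2n+1)·(2n+2)/(n+1)² · 4, which tends to 16 as n → ∞.
The series converges when 16 · |w − 7| < 1, giving R = 1/16.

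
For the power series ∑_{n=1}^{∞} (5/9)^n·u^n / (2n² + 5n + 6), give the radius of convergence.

R = 9/5

Apply the ratio test: |a_{n+1}| / |a_n| = [(2n² + 5n + 6)/(2(n+1)² + 5(n+1) + 6)] · 5/9, which tends to 5/9 as n → ∞.
Hence the series converges for |u| < 1/(5/9) = 9/5, so the radius of convergence is 9/5.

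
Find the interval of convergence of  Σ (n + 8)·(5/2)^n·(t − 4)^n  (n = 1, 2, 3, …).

(18/5, 22/5)

Apply the ratio test: |a_{n+1}| / |a_n| = [((n+1) + 8)/(n + 8)] · 5/2, which tends to 5/2 as n → ∞.
The series converges when 5/2 · |t − 4| < 1, giving R = 2/5.
At t = 22/5: the n-th term does not approach 0; divergence by the term test.
Endpoint t = 18/5: the terms do not tend to 0, so the series diverges.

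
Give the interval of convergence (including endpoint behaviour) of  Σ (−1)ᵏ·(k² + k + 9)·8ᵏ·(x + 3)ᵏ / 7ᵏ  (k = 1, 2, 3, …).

(-31/8, -17/8)

Ratio test: |a_{k+1}/a_k| = [((k+1)² + (k+1) + 9)/(k² + k + 9)] · 8/7 → 8/7 as k → ∞.
The series converges when 8/7 · |x + 3| < 1, giving R = 7/8.
Endpoint x = -17/8: the terms have absolute value of order k², which does not tend to 0, so the series diverges by the divergence test.
When x = -31/8, the terms do not tend to 0, so the series diverges.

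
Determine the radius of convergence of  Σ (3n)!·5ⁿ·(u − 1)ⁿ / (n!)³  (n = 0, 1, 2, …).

By the ratio test, |a_{n+1}/a_n| = (3n+1)·(3n+2)·(3n+3)/(n+1)³ · 5 → 135.
Convergence for |u − 1| · 135 < 1, i.e. |u − 1| < 1/135. So R = 1/135.

R = 1/135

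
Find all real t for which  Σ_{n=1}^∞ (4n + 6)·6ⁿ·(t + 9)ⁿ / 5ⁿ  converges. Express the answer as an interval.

(-59/6, -49/6)

The ratio of consecutive coefficients is [(4(n+1) + 6)/(4n + 6)] · 6/5 → 6/5.
Hence the series converges for |t + 9| < 1/(6/5) = 5/6, so the radius of convergence is 5/6.
Endpoint t = -49/6: the n-th term does not approach 0; divergence by the term test.
Endpoint t = -59/6: the terms have absolute value of order n, which does not tend to 0, so the series diverges by the divergence test.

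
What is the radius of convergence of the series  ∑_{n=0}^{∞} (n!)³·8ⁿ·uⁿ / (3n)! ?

Apply the ratio test: |a_{n+1}| / |a_n| = (n+1)³/[(3n+1)·(3n+2)·(3n+3)] · 8, which tends to 8/27 as n → ∞.
Thus R = 1/(8/27) = 27/8.

R = 27/8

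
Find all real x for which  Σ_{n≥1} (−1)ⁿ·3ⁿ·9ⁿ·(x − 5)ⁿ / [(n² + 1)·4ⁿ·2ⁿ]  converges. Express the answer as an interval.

Apply the ratio test: |a_{n+1}| / |a_n| = [(n² + 1)/((n+1)² + 1)] · 3·9/(4·2), which tends to 27/8 as n → ∞.
Hence the series converges for |x − 5| < 1/(27/8) = 8/27, so the radius of convergence is 8/27.
At x = 143/27: the terms are on the order of 1/n², so the series converges absolutely by comparison with the p-series (p = 2 > 1).
Endpoint x = 127/27: absolute convergence follows by limit comparison with Σ 1/n².

[127/27, 143/27]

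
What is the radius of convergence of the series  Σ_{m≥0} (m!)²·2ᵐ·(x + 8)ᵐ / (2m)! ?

R = 2

The ratio of consecutive coefficients is (m+1)²/[(2m+1)·(2m+2)] · 2 → 1/2.
Hence the series converges for |x + 8| < 1/(1/2) = 2, so the radius of convergence is 2.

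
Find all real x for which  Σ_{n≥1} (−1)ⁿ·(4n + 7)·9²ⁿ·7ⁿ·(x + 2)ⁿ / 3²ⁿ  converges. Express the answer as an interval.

(-127/63, -125/63)

By the ratio test, |a_{n+1}/a_n| = [(4(n+1) + 7)/(4n + 7)] · 81·7/9 → 63.
Hence the series converges for |x + 2| < 1/(63) = 1/63, so the radius of convergence is 1/63.
Check x = -125/63: the terms do not tend to 0, so the series diverges.
Check x = -127/63: the n-th term does not approach 0; divergence by the term test.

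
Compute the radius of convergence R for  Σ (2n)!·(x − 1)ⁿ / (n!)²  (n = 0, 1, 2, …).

R = 1/4

The ratio of consecutive coefficients is (2n+1)·(2n+2)/(n+1)² → 4.
Thus R = 1/(4) = 1/4.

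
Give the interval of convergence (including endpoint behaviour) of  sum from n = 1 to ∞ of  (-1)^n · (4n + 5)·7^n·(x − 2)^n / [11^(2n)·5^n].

(-591/7, 619/7)

The ratio of consecutive coefficients is [(4(n+1) + 5)/(4n + 5)] · 7/(121·5) → 7/605.
Hence the series converges for |x − 2| < 1/(7/605) = 605/7, so the radius of convergence is 605/7.
Check x = 619/7: the n-th term does not approach 0; divergence by the term test.
Endpoint x = -591/7: the n-th term does not approach 0; divergence by the term test.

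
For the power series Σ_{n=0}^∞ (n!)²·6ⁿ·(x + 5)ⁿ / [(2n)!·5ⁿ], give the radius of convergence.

R = 10/3

The ratio of consecutive coefficients is (n+1)²/[(2n+1)·(2n+2)] · 6/5 → 3/10.
Convergence for |x + 5| · 3/10 < 1, i.e. |x + 5| < 10/3. So R = 10/3.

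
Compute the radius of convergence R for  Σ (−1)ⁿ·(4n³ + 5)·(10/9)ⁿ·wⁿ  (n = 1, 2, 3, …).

The ratio of consecutive coefficients is [(4(n+1)³ + 5)/(4n³ + 5)] · 10/9 → 10/9.
Convergence for |w| · 10/9 < 1, i.e. |w| < 9/10. So R = 9/10.

R = 9/10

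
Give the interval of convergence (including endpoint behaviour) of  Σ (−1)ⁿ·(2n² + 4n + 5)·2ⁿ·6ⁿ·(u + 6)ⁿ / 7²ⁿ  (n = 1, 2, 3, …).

Ratio test: |a_{n+1}/a_n| = [(2(n+1)² + 4(n+1) + 5)/(2n² + 4n + 5)] · 2·6/49 → 12/49 as n → ∞.
Hence the series converges for |u + 6| < 1/(12/49) = 49/12, so the radius of convergence is 49/12.
Check u = -23/12: the n-th term does not approach 0; divergence by the term test.
When u = -121/12, the terms do not tend to 0, so the series diverges.

(-121/12, -23/12)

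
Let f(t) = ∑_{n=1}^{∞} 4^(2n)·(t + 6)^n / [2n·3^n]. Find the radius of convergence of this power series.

Ratio test: |a_{n+1}/a_n| = [2n/2(n+1)] · 16/3 → 16/3 as n → ∞.
Convergence for |t + 6| · 16/3 < 1, i.e. |t + 6| < 3/16. So R = 3/16.

R = 3/16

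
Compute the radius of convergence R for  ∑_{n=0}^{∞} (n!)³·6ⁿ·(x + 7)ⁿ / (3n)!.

R = 9/2

By the ratio test, |a_{n+1}/a_n| = (n+1)³/[(3n+1)·(3n+2)·(3n+3)] · 6 → 2/9.
The series converges when 2/9 · |x + 7| < 1, giving R = 9/2.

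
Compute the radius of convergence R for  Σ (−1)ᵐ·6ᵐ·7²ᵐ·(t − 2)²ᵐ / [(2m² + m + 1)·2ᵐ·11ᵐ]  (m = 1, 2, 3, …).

R = √33/21

Apply the ratio test: |a_{m+1}| / |a_m| = [(2m² + m + 1)/(2(m+1)² + (m+1) + 1)] · 6·49/(2·11), which tends to 147/11 as m → ∞.
Writing y = (t − 2)², the series in y has radius 11/147, so |t − 2| < √(11/147) and R = √33/21.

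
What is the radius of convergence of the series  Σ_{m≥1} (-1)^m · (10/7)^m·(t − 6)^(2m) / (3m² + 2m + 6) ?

R = √70/10

Ratio test: |a_{m+1}/a_m| = [(3m² + 2m + 6)/(3(m+1)² + 2(m+1) + 6)] · 10/7 → 10/7 as m → ∞.
Since the exponent of (t − 6) increases by 2 each term, convergence requires |t − 6|² < 7/10, hence R = √70/10.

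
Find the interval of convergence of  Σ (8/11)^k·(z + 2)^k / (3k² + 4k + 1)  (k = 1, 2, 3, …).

[-27/8, -5/8]

Ratio test: |a_{k+1}/a_k| = [(3k² + 4k + 1)/(3(k+1)² + 4(k+1) + 1)] · 8/11 → 8/11 as k → ∞.
Convergence for |z + 2| · 8/11 < 1, i.e. |z + 2| < 11/8. So R = 11/8.
Endpoint z = -5/8: the terms are on the order of 1/k², so the series converges absolutely by comparison with the p-series (p = 2 > 1).
When z = -27/8, the series is dominated by a constant times Σ 1/k², which converges (p = 2 > 1).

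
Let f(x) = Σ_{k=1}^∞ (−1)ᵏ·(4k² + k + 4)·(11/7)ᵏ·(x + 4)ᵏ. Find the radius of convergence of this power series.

R = 7/11

The ratio of consecutive coefficients is [(4(k+1)² + (k+1) + 4)/(4k² + k + 4)] · 11/7 → 11/7.
Hence the series converges for |x + 4| < 1/(11/7) = 7/11, so the radius of convergence is 7/11.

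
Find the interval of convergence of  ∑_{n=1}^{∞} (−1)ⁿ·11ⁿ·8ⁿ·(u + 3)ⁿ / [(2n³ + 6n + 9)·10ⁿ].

[-137/44, -127/44]

The ratio of consecutive coefficients is [(2n³ + 6n + 9)/(2(n+1)³ + 6(n+1) + 9)] · 11·8/10 → 44/5.
Hence the series converges for |u + 3| < 1/(44/5) = 5/44, so the radius of convergence is 5/44.
Check u = -127/44: absolute convergence follows by limit comparison with Σ 1/n³.
Endpoint u = -137/44: the terms are on the order of 1/n³, so the series converges absolutely by comparison with the p-series (p = 3 > 1).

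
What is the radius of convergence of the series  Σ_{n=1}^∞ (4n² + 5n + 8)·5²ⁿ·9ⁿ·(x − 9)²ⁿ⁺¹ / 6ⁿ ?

R = √6/15

By the ratio test, |a_{n+1}/a_n| = [(4(n+1)² + 5(n+1) + 8)/(4n² + 5n + 8)] · 25·9/6 → 75/2.
Successive powers of (x − 9) differ by 2, so the series converges when |x − 9|² · 75/2 < 1, i.e. |x − 9| < √(2/75). So R = √6/15.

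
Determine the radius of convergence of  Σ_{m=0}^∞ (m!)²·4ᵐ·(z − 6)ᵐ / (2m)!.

Ratio test: |a_{m+1}/a_m| = (m+1)²/[(2m+1)·(2m+2)] · 4 → 1 as m → ∞.
Convergence for |z − 6| < 1, so R = 1.

R = 1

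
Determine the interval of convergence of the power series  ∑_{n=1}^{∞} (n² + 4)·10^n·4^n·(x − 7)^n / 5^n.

The ratio of consecutive coefficients is [((n+1)² + 4)/(n² + 4)] · 10·4/5 → 8.
Hence the series converges for |x − 7| < 1/(8) = 1/8, so the radius of convergence is 1/8.
When x = 57/8, the n-th term does not approach 0; divergence by the term test.
At x = 55/8: the terms do not tend to 0, so the series diverges.

(55/8, 57/8)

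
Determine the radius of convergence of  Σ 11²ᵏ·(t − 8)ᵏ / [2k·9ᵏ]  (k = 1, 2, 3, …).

Apply the ratio test: |a_{k+1}| / |a_k| = [2k/2(k+1)] · 121/9, which tends to 121/9 as k → ∞.
The series converges when 121/9 · |t − 8| < 1, giving R = 9/121.

R = 9/121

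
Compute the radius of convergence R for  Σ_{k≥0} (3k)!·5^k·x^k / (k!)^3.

R = 1/135

Apply the ratio test: |a_{k+1}| / |a_k| = (3k+1)·(3k+2)·(3k+3)/(k+1)³ · 5, which tends to 135 as k → ∞.
The series converges when 135 · |x| < 1, giving R = 1/135.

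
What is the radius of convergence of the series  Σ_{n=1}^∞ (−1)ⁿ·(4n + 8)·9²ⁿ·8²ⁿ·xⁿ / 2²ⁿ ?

R = 1/1296

Apply the ratio test: |a_{n+1}| / |a_n| = [(4(n+1) + 8)/(4n + 8)] · 81·64/4, which tends to 1296 as n → ∞.
Convergence for |x| · 1296 < 1, i.e. |x| < 1/1296. So R = 1/1296.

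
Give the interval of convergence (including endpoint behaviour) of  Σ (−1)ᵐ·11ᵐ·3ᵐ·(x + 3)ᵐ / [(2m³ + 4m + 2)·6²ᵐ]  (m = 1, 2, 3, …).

The ratio of consecutive coefficients is [(2m³ + 4m + 2)/(2(m+1)³ + 4(m+1) + 2)] · 11·3/36 → 11/12.
Hence the series converges for |x + 3| < 1/(11/12) = 12/11, so the radius of convergence is 12/11.
Endpoint x = -21/11: the terms are on the order of 1/m³, so the series converges absolutely by comparison with the p-series (p = 3 > 1).
When x = -45/11, the terms are on the order of 1/m³, so the series converges absolutely by comparison with the p-series (p = 3 > 1).

[-45/11, -21/11]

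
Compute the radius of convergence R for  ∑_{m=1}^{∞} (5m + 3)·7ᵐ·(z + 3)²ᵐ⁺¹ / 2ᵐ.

R = √14/7

Apply the ratio test: |a_{m+1}| / |a_m| = [(5(m+1) + 3)/(5m + 3)] · 7/2, which tends to 7/2 as m → ∞.
Since the exponent of (z + 3) increases by 2 each term, convergence requires |z + 3|² < 2/7, hence R = √14/7.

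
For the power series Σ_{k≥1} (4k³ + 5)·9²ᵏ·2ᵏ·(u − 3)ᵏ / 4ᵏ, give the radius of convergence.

R = 2/81

Ratio test: |a_{k+1}/a_k| = [(4(k+1)³ + 5)/(4k³ + 5)] · 81·2/4 → 81/2 as k → ∞.
The series converges when 81/2 · |u − 3| < 1, giving R = 2/81.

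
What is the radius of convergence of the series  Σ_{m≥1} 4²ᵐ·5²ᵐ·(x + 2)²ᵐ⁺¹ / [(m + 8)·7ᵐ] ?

Apply the ratio test: |a_{m+1}| / |a_m| = [(m + 8)/((m+1) + 8)] · 16·25/7, which tends to 400/7 as m → ∞.
Successive powers of (x + 2) differ by 2, so the series converges when |x + 2|² · 400/7 < 1, i.e. |x + 2| < √(7/400). So R = √7/20.

R = √7/20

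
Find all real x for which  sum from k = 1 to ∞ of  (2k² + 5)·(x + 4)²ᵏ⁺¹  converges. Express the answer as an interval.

By the ratio test, |a_{k+1}/a_k| = (2(k+1)² + 5)/(2k² + 5) → 1.
Successive powers of (x + 4) differ by 2, so the series converges when |x + 4|² · 1 < 1, i.e. |x + 4| < √(1) = 1. So R = 1.
Endpoint x = -3: the terms do not tend to 0, so the series diverges.
When x = -5, the terms do not tend to 0, so the series diverges.

(-5, -3)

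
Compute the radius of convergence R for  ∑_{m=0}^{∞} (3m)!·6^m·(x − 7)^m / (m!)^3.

R = 1/162

The ratio of consecutive coefficients is (3m+1)·(3m+2)·(3m+3)/(m+1)³ · 6 → 162.
Thus R = 1/(162) = 1/162.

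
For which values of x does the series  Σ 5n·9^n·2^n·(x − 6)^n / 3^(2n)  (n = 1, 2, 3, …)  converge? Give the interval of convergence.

Apply the ratio test: |a_{n+1}| / |a_n| = [5(n+1)/5n] · 9·2/9, which tends to 2 as n → ∞.
Hence the series converges for |x − 6| < 1/(2) = 1/2, so the radius of convergence is 1/2.
Check x = 13/2: the terms have absolute value of order n, which does not tend to 0, so the series diverges by the divergence test.
When x = 11/2, the terms do not tend to 0, so the series diverges.

(11/2, 13/2)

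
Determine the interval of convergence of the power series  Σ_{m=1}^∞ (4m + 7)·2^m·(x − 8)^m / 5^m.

By the ratio test, |a_{m+1}/a_m| = [(4(m+1) + 7)/(4m + 7)] · 2/5 → 2/5.
The series converges when 2/5 · |x − 8| < 1, giving R = 5/2.
At x = 21/2: the terms have absolute value of order m, which does not tend to 0, so the series diverges by the divergence test.
Endpoint x = 11/2: the m-th term does not approach 0; divergence by the term test.

(11/2, 21/2)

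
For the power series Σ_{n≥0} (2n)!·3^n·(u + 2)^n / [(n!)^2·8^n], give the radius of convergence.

The ratio of consecutive coefficients is (2n+1)·(2n+2)/(n+1)² · 3/8 → 3/2.
Thus R = 1/(3/2) = 2/3.

R = 2/3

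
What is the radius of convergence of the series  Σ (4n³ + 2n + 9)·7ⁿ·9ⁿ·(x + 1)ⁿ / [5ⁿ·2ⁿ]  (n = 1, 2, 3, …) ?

R = 10/63

Ratio test: |a_{n+1}/a_n| = [(4(n+1)³ + 2(n+1) + 9)/(4n³ + 2n + 9)] · 7·9/(5·2) → 63/10 as n → ∞.
Thus R = 1/(63/10) = 10/63.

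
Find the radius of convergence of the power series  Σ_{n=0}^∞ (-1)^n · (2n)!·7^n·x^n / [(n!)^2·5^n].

The ratio of consecutive coefficients is (2n+1)·(2n+2)/(n+1)² · 7/5 → 28/5.
Convergence for |x| · 28/5 < 1, i.e. |x| < 5/28. So R = 5/28.

R = 5/28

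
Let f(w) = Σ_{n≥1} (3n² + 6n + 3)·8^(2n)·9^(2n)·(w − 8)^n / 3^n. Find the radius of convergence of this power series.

Ratio test: |a_{n+1}/a_n| = [(3(n+1)² + 6(n+1) + 3)/(3n² + 6n + 3)] · 64·81/3 → 1728 as n → ∞.
The series converges when 1728 · |w − 8| < 1, giving R = 1/1728.

R = 1/1728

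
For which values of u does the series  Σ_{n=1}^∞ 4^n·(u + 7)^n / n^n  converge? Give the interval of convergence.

(−∞, ∞)

By the Cauchy root test, |a_n|^(1/n) = 4/n → 0.
Since the n-th root of |a_n| tends to 0, the series converges for all real u; R = ∞.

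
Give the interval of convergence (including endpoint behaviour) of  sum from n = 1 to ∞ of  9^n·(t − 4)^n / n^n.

(−∞, ∞)

Root test: |a_n|^(1/n) = 9/n → 0.
Since the n-th root of |a_n| tends to 0, the series converges for all real t; R = ∞.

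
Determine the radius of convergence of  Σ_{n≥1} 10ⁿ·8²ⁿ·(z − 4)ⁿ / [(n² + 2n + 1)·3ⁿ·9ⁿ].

By the ratio test, |a_{n+1}/a_n| = [(n² + 2n + 1)/((n+1)² + 2(n+1) + 1)] · 10·64/(3·9) → 640/27.
Convergence for |z − 4| · 640/27 < 1, i.e. |z − 4| < 27/640. So R = 27/640.

R = 27/640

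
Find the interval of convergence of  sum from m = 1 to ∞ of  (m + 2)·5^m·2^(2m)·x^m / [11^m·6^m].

The ratio of consecutive coefficients is [((m+1) + 2)/(m + 2)] · 5·4/(11·6) → 10/33.
Thus R = 1/(10/33) = 33/10.
Endpoint x = 33/10: the terms do not tend to 0, so the series diverges.
At x = -33/10: the terms have absolute value of order m, which does not tend to 0, so the series diverges by the divergence test.

(-33/10, 33/10)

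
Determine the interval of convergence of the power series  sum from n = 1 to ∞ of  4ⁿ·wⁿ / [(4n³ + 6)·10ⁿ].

The ratio of consecutive coefficients is [(4n³ + 6)/(4(n+1)³ + 6)] · 4/10 → 2/5.
Hence the series converges for |w| < 1/(2/5) = 5/2, so the radius of convergence is 5/2.
When w = 5/2, the terms are on the order of 1/n³, so the series converges absolutely by comparison with the p-series (p = 3 > 1).
Endpoint w = -5/2: the series is dominated by a constant times Σ 1/n³, which converges (p = 3 > 1).

[-5/2, 5/2]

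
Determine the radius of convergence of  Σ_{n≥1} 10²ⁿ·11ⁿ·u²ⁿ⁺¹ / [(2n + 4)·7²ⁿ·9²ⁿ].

Ratio test: |a_{n+1}/a_n| = [(2n + 4)/(2(n+1) + 4)] · 100·11/(49·81) → 1100/3969 as n → ∞.
Since the exponent of u increases by 2 each term, convergence requires |u|² < 3969/1100, hence R = 63√11/110.

R = 63√11/110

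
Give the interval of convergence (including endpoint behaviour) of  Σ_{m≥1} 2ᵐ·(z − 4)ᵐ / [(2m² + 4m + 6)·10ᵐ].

Ratio test: |a_{m+1}/a_m| = [(2m² + 4m + 6)/(2(m+1)² + 4(m+1) + 6)] · 2/10 → 1/5 as m → ∞.
Hence the series converges for |z − 4| < 1/(1/5) = 5, so the radius of convergence is 5.
At z = 9: absolute convergence follows by limit comparison with Σ 1/m².
Check z = -1: the terms are on the order of 1/m², so the series converges absolutely by comparison with the p-series (p = 2 > 1).

[-1, 9]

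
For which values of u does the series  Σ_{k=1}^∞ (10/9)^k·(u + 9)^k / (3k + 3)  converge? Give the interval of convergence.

[-99/10, -81/10)

The ratio of consecutive coefficients is [(3k + 3)/(3(k+1) + 3)] · 10/9 → 10/9.
The series converges when 10/9 · |u + 9| < 1, giving R = 9/10.
Check u = -81/10: the terms behave like c/k; limit comparison with the harmonic series gives divergence.
Endpoint u = -99/10: convergence follows from the alternating series test (terms decrease monotonically to 0).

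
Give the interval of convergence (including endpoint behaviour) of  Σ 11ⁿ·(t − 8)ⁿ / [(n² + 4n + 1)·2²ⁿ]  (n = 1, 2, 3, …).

The ratio of consecutive coefficients is [(n² + 4n + 1)/((n+1)² + 4(n+1) + 1)] · 11/4 → 11/4.
The series converges when 11/4 · |t − 8| < 1, giving R = 4/11.
Endpoint t = 92/11: the series is dominated by a constant times Σ 1/n², which converges (p = 2 > 1).
When t = 84/11, absolute convergence follows by limit comparison with Σ 1/n².

[84/11, 92/11]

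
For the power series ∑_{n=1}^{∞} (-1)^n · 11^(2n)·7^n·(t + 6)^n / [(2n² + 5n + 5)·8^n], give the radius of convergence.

The ratio of consecutive coefficients is [(2n² + 5n + 5)/(2(n+1)² + 5(n+1) + 5)] · 121·7/8 → 847/8.
Convergence for |t + 6| · 847/8 < 1, i.e. |t + 6| < 8/847. So R = 8/847.

R = 8/847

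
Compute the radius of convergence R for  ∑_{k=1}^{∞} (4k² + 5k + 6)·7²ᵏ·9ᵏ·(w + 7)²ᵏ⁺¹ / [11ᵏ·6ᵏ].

Apply the ratio test: |a_{k+1}| / |a_k| = [(4(k+1)² + 5(k+1) + 6)/(4k² + 5k + 6)] · 49·9/(11·6), which tends to 147/22 as k → ∞.
Writing y = (w + 7)², the series in y has radius 22/147, so |w + 7| < √(22/147) and R = √66/21.

R = √66/21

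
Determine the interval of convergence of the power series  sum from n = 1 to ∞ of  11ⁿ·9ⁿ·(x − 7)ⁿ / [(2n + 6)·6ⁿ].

[229/33, 233/33)

The ratio of consecutive coefficients is [(2n + 6)/(2(n+1) + 6)] · 11·9/6 → 33/2.
Hence the series converges for |x − 7| < 1/(33/2) = 2/33, so the radius of convergence is 2/33.
Check x = 233/33: the terms are asymptotic to a nonzero constant times 1/n, so the series diverges by limit comparison with Σ 1/n.
At x = 229/33: an alternating series whose terms decrease to 0 in absolute value, so it converges by the Leibniz criterion.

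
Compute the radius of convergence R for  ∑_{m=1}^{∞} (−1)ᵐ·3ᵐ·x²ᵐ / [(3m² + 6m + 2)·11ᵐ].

By the ratio test, |a_{m+1}/a_m| = [(3m² + 6m + 2)/(3(m+1)² + 6(m+1) + 2)] · 3/11 → 3/11.
Successive powers of x differ by 2, so the series converges when |x|² · 3/11 < 1, i.e. |x| < √(11/3). So R = √33/3.

R = √33/3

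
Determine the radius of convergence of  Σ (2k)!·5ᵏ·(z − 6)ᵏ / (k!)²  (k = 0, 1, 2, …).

R = 1/20

By the ratio test, |a_{k+1}/a_k| = (2k+1)·(2k+2)/(k+1)² · 5 → 20.
Convergence for |z − 6| · 20 < 1, i.e. |z − 6| < 1/20. So R = 1/20.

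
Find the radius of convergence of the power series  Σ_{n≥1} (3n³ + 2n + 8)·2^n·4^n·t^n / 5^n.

Ratio test: |a_{n+1}/a_n| = [(3(n+1)³ + 2(n+1) + 8)/(3n³ + 2n + 8)] · 2·4/5 → 8/5 as n → ∞.
Thus R = 1/(8/5) = 5/8.

R = 5/8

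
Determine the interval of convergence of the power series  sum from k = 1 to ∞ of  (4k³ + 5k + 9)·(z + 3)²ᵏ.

Ratio test: |a_{k+1}/a_k| = (4(k+1)³ + 5(k+1) + 9)/(4k³ + 5k + 9) → 1 as k → ∞.
Successive powers of (z + 3) differ by 2, so the series converges when |z + 3|² · 1 < 1, i.e. |z + 3| < √(1) = 1. So R = 1.
Check z = -2: the terms have absolute value of order k³, which does not tend to 0, so the series diverges by the divergence test.
At z = -4: the terms have absolute value of order k³, which does not tend to 0, so the series diverges by the divergence test.

(-4, -2)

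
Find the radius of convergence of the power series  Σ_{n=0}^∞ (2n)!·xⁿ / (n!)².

R = 1/4

Ratio test: |a_{n+1}/a_n| = (2n+1)·(2n+2)/(n+1)² → 4 as n → ∞.
Hence the series converges for |x| < 1/(4) = 1/4, so the radius of convergence is 1/4.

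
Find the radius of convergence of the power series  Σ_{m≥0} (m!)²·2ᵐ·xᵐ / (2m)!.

The ratio of consecutive coefficients is (m+1)²/[(2m+1)·(2m+2)] · 2 → 1/2.
Hence the series converges for |x| < 1/(1/2) = 2, so the radius of convergence is 2.

R = 2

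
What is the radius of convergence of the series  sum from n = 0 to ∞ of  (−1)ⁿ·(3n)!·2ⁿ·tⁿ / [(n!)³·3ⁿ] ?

R = 1/18

The ratio of consecutive coefficients is (3n+1)·(3n+2)·(3n+3)/(n+1)³ · 2/3 → 18.
Hence the series converges for |t| < 1/(18) = 1/18, so the radius of convergence is 1/18.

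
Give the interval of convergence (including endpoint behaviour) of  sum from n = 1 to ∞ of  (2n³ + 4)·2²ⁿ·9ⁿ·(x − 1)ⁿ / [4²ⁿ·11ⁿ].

The ratio of consecutive coefficients is [(2(n+1)³ + 4)/(2n³ + 4)] · 4·9/(16·11) → 9/44.
Hence the series converges for |x − 1| < 1/(9/44) = 44/9, so the radius of convergence is 44/9.
When x = 53/9, the terms do not tend to 0, so the series diverges.
Check x = -35/9: the n-th term does not approach 0; divergence by the term test.

(-35/9, 53/9)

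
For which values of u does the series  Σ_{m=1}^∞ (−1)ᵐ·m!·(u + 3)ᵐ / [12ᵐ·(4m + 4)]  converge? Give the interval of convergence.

Apply the ratio test: |a_{m+1}| / |a_m| = (m+1) · 1/12 · (4m + 4)/(4(m+1) + 4), which tends to ∞ as m → ∞.
Since the ratio → ∞, the series diverges for every u ≠ -3, and R = 0.

{-3}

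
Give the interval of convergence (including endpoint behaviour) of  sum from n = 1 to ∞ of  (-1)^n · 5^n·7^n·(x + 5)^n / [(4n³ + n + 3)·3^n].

[-178/35, -172/35]

Apply the ratio test: |a_{n+1}| / |a_n| = [(4n³ + n + 3)/(4(n+1)³ + (n+1) + 3)] · 5·7/3, which tends to 35/3 as n → ∞.
The series converges when 35/3 · |x + 5| < 1, giving R = 3/35.
Check x = -172/35: the terms are on the order of 1/n³, so the series converges absolutely by comparison with the p-series (p = 3 > 1).
At x = -178/35: the series is dominated by a constant times Σ 1/n³, which converges (p = 3 > 1).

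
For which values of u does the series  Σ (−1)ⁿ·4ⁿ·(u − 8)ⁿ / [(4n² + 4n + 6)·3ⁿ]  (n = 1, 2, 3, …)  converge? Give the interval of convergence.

[29/4, 35/4]

Apply the ratio test: |a_{n+1}| / |a_n| = [(4n² + 4n + 6)/(4(n+1)² + 4(n+1) + 6)] · 4/3, which tends to 4/3 as n → ∞.
Convergence for |u − 8| · 4/3 < 1, i.e. |u − 8| < 3/4. So R = 3/4.
Check u = 35/4: the series is dominated by a constant times Σ 1/n², which converges (p = 2 > 1).
Check u = 29/4: the series is dominated by a constant times Σ 1/n², which converges (p = 2 > 1).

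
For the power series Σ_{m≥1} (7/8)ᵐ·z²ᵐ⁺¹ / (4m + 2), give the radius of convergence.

By the ratio test, |a_{m+1}/a_m| = [(4m + 2)/(4(m+1) + 2)] · 7/8 → 7/8.
Writing y = z², the series in y has radius 8/7, so |z| < √(8/7) and R = 2√14/7.

R = 2√14/7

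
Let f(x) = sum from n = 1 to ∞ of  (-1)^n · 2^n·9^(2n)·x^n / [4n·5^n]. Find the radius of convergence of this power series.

R = 5/162

By the ratio test, |a_{n+1}/a_n| = [4n/4(n+1)] · 2·81/5 → 162/5.
Convergence for |x| · 162/5 < 1, i.e. |x| < 5/162. So R = 5/162.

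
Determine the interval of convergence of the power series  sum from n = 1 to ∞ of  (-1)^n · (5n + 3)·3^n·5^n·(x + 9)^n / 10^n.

The ratio of consecutive coefficients is [(5(n+1) + 3)/(5n + 3)] · 3·5/10 → 3/2.
Hence the series converges for |x + 9| < 1/(3/2) = 2/3, so the radius of convergence is 2/3.
At x = -25/3: the terms do not tend to 0, so the series diverges.
At x = -29/3: the n-th term does not approach 0; divergence by the term test.

(-29/3, -25/3)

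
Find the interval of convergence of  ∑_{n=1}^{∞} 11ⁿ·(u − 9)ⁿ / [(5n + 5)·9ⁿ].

Apply the ratio test: |a_{n+1}| / |a_n| = [(5n + 5)/(5(n+1) + 5)] · 11/9, which tends to 11/9 as n → ∞.
Hence the series converges for |u − 9| < 1/(11/9) = 9/11, so the radius of convergence is 9/11.
At u = 108/11: the terms behave like c/n; limit comparison with the harmonic series gives divergence.
When u = 90/11, an alternating series whose terms decrease to 0 in absolute value, so it converges by the Leibniz criterion.

[90/11, 108/11)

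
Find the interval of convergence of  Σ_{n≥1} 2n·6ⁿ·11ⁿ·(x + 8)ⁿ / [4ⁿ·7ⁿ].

The ratio of consecutive coefficients is [2(n+1)/2n] · 6·11/(4·7) → 33/14.
Hence the series converges for |x + 8| < 1/(33/14) = 14/33, so the radius of convergence is 14/33.
At x = -250/33: the n-th term does not approach 0; divergence by the term test.
Check x = -278/33: the terms do not tend to 0, so the series diverges.

(-278/33, -250/33)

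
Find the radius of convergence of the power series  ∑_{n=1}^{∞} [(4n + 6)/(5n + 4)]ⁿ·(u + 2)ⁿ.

By the Cauchy root test, |a_n|^(1/n) = (4n + 6)/(5n + 4) → 4/5.
Hence the series converges for |u + 2| < 1/(4/5) = 5/4, so the radius of convergence is 5/4.

R = 5/4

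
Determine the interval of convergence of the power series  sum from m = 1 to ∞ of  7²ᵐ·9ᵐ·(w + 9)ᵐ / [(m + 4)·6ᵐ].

[-1325/147, -1321/147)

By the ratio test, |a_{m+1}/a_m| = [(m + 4)/((m+1) + 4)] · 49·9/6 → 147/2.
Thus R = 1/(147/2) = 2/147.
Check w = -1321/147: the terms behave like c/m; limit comparison with the harmonic series gives divergence.
Endpoint w = -1325/147: convergence follows from the alternating series test (terms decrease monotonically to 0).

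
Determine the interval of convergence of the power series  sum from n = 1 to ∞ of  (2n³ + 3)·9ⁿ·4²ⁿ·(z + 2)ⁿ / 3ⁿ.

Ratio test: |a_{n+1}/a_n| = [(2(n+1)³ + 3)/(2n³ + 3)] · 9·16/3 → 48 as n → ∞.
Thus R = 1/(48) = 1/48.
At z = -95/48: the terms have absolute value of order n³, which does not tend to 0, so the series diverges by the divergence test.
When z = -97/48, the terms do not tend to 0, so the series diverges.

(-97/48, -95/48)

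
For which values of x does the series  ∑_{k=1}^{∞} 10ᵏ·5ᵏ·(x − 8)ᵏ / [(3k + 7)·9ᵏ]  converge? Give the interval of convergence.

[391/50, 409/50)

The ratio of consecutive coefficients is [(3k + 7)/(3(k+1) + 7)] · 10·5/9 → 50/9.
Hence the series converges for |x − 8| < 1/(50/9) = 9/50, so the radius of convergence is 9/50.
Check x = 409/50: comparison with the harmonic series Σ 1/k shows the series diverges.
Check x = 391/50: the terms alternate in sign and decrease monotonically to 0 in absolute value (size ~ c/k), so the alternating series test gives convergence.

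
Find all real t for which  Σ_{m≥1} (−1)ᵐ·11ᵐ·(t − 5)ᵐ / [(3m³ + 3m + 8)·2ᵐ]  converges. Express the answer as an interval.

[53/11, 57/11]

Ratio test: |a_{m+1}/a_m| = [(3m³ + 3m + 8)/(3(m+1)³ + 3(m+1) + 8)] · 11/2 → 11/2 as m → ∞.
The series converges when 11/2 · |t − 5| < 1, giving R = 2/11.
When t = 57/11, absolute convergence follows by limit comparison with Σ 1/m³.
Check t = 53/11: absolute convergence follows by limit comparison with Σ 1/m³.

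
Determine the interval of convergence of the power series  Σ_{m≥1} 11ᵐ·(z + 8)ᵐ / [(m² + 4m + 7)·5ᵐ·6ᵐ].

By the ratio test, |a_{m+1}/a_m| = [(m² + 4m + 7)/((m+1)² + 4(m+1) + 7)] · 11/(5·6) → 11/30.
Hence the series converges for |z + 8| < 1/(11/30) = 30/11, so the radius of convergence is 30/11.
At z = -58/11: the series is dominated by a constant times Σ 1/m², which converges (p = 2 > 1).
At z = -118/11: the terms are on the order of 1/m², so the series converges absolutely by comparison with the p-series (p = 2 > 1).

[-118/11, -58/11]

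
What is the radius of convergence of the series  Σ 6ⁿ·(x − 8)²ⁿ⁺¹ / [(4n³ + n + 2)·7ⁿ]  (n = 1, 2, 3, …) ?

The ratio of consecutive coefficients is [(4n³ + n + 2)/(4(n+1)³ + (n+1) + 2)] · 6/7 → 6/7.
Since the exponent of (x − 8) increases by 2 each term, convergence requires |x − 8|² < 7/6, hence R = √42/6.

R = √42/6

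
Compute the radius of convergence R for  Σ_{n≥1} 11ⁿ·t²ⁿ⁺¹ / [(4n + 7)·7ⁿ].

By the ratio test, |a_{n+1}/a_n| = [(4n + 7)/(4(n+1) + 7)] · 11/7 → 11/7.
Since the exponent of t increases by 2 each term, convergence requires |t|² < 7/11, hence R = √77/11.

R = √77/11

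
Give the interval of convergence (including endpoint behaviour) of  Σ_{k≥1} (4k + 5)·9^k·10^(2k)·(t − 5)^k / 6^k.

By the ratio test, |a_{k+1}/a_k| = [(4(k+1) + 5)/(4k + 5)] · 9·100/6 → 150.
Hence the series converges for |t − 5| < 1/(150) = 1/150, so the radius of convergence is 1/150.
Endpoint t = 751/150: the k-th term does not approach 0; divergence by the term test.
At t = 749/150: the terms do not tend to 0, so the series diverges.

(749/150, 751/150)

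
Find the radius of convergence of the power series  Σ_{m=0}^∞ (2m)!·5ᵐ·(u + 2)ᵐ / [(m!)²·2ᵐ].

The ratio of consecutive coefficients is (2m+1)·(2m+2)/(m+1)² · 5/2 → 10.
The series converges when 10 · |u + 2| < 1, giving R = 1/10.

R = 1/10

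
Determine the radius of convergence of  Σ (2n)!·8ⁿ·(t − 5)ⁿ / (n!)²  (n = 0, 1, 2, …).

R = 1/32

Apply the ratio test: |a_{n+1}| / |a_n| = (2n+1)·(2n+2)/(n+1)² · 8, which tends to 32 as n → ∞.
The series converges when 32 · |t − 5| < 1, giving R = 1/32.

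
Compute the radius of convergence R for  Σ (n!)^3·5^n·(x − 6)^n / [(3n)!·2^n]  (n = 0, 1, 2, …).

R = 54/5

Apply the ratio test: |a_{n+1}| / |a_n| = (n+1)³/[(3n+1)·(3n+2)·(3n+3)] · 5/2, which tends to 5/54 as n → ∞.
Thus R = 1/(5/54) = 54/5.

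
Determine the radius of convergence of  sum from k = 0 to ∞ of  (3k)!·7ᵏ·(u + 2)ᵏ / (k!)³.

Apply the ratio test: |a_{k+1}| / |a_k| = (3k+1)·(3k+2)·(3k+3)/(k+1)³ · 7, which tends to 189 as k → ∞.
Thus R = 1/(189) = 1/189.

R = 1/189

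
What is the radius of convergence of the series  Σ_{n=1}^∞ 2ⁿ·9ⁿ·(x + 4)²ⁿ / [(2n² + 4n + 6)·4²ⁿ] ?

R = 2√2/3

By the ratio test, |a_{n+1}/a_n| = [(2n² + 4n + 6)/(2(n+1)² + 4(n+1) + 6)] · 2·9/16 → 9/8.
Writing y = (x + 4)², the series in y has radius 8/9, so |x + 4| < √(8/9) and R = 2√2/3.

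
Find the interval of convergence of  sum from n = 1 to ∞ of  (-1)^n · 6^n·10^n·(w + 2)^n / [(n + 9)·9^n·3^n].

(-49/20, -31/20]

By the ratio test, |a_{n+1}/a_n| = [(n + 9)/((n+1) + 9)] · 6·10/(9·3) → 20/9.
Thus R = 1/(20/9) = 9/20.
At w = -31/20: an alternating series whose terms decrease to 0 in absolute value, so it converges by the Leibniz criterion.
Endpoint w = -49/20: the terms are asymptotic to a nonzero constant times 1/n, so the series diverges by limit comparison with Σ 1/n.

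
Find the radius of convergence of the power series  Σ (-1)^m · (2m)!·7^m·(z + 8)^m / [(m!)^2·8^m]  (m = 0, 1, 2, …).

By the ratio test, |a_{m+1}/a_m| = (2m+1)·(2m+2)/(m+1)² · 7/8 → 7/2.
Convergence for |z + 8| · 7/2 < 1, i.e. |z + 8| < 2/7. So R = 2/7.

R = 2/7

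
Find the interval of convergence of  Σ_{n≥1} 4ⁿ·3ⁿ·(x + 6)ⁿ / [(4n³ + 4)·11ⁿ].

[-83/12, -61/12]

By the ratio test, |a_{n+1}/a_n| = [(4n³ + 4)/(4(n+1)³ + 4)] · 4·3/11 → 12/11.
Hence the series converges for |x + 6| < 1/(12/11) = 11/12, so the radius of convergence is 11/12.
Endpoint x = -61/12: the series is dominated by a constant times Σ 1/n³, which converges (p = 3 > 1).
At x = -83/12: the terms are on the order of 1/n³, so the series converges absolutely by comparison with the p-series (p = 3 > 1).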